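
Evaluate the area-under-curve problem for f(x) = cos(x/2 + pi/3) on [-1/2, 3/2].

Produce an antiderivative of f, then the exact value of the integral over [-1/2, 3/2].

Antiderivative: F(x) = 2*sin(x/2 + pi/3); value = -2*cos(1/4 + pi/6) + 2*sin(3/4 + pi/3)

For F(x) to be correct the identity F'(x) - f(x) = 0 must hold.
F(x) = 2*sin(x/2 + pi/3) is an antiderivative of f.
Check: d/dx[2*sin(x/2 + pi/3)] = cos(x/2 + pi/3) = f(x).
F(3/2) = 2*sin(3/4 + pi/3); F(-1/2) = 2*cos(1/4 + pi/6).
Integral = F(3/2) - F(-1/2) = -2*cos(1/4 + pi/6) + 2*sin(3/4 + pi/3).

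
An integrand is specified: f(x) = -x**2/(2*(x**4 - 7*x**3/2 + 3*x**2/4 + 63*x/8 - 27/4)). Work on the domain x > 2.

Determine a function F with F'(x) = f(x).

An antiderivative is F(x) = -16*log(x - 2)/7 + 9*log(x - 3/2)/4 + log(x + 3/2)/28 - 12/(16*x - 24).

Factor the denominator ((x - 2)*(2*x - 3)**2*(2*x + 3)) and decompose: f = 1/(14*(2*x + 3)) + 9/(2*(2*x - 3)) + 3/(2*x - 3)**2 - 16/(7*(x - 2)); each piece integrates to a log, atan, or power term.
Check: d/dx[-16*log(x - 2)/7 + 9*log(x - 3/2)/4 + log(x + 3/2)/28 - 12/(16*x - 24)] = -4*x**2/(8*x**4 - 28*x**3 + 6*x**2 + 63*x - 54), which equals f(x).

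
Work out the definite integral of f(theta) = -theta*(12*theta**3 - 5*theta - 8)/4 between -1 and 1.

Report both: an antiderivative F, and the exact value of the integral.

An antiderivative F(theta) passes only if d/dtheta[F] lands on f(theta) exactly.
F(theta) = -3*theta**5/5 + 5*theta**3/12 + theta**2 is an antiderivative of f.
Check: d/dtheta[-3*theta**5/5 + 5*theta**3/12 + theta**2] = -3*theta**4 + 5*theta**2/4 + 2*theta, which equals f(theta).
F(1) = 49/60; F(-1) = 71/60.
Integral = F(1) - F(-1) = -11/30.

Antiderivative: F(theta) = -3*theta**5/5 + 5*theta**3/12 + theta**2; value = -11/30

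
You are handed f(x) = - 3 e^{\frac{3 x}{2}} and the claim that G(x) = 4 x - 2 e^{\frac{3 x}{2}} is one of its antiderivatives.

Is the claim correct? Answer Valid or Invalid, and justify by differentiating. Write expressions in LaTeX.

d/dx[G] = 4 - 3 e^{\frac{3 x}{2}}
d/dx[G] - f(x) = 4 != 0.

Invalid: d/dx[G] - f = 4, which is not 0.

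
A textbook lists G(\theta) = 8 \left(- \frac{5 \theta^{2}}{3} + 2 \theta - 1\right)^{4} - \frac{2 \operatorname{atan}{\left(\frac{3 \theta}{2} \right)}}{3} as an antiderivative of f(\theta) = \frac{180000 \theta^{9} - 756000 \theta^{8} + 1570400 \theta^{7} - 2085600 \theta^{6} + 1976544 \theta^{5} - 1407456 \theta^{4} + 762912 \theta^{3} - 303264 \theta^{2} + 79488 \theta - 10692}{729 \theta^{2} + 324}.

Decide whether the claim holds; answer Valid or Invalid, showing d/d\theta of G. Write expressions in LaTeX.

d/d\theta[G] = \frac{360000 \theta^{9} - 1512000 \theta^{8} + 3140800 \theta^{7} - 4171200 \theta^{6} + 3953088 \theta^{5} - 2814912 \theta^{4} + 1525824 \theta^{3} - 606528 \theta^{2} + 158976 \theta - 21060}{729 \theta^{2} + 324}
d/d\theta[G] - f(\theta) = \frac{20000 \theta^{7}}{81} - \frac{28000 \theta^{6}}{27} + \frac{18400 \theta^{5}}{9} - 2400 \theta^{4} + \frac{5408 \theta^{3}}{3} - 864 \theta^{2} + \frac{736 \theta}{3} - 32 != 0.

Invalid: d/d\theta[G] - f = \frac{20000 \theta^{7}}{81} - \frac{28000 \theta^{6}}{27} + \frac{18400 \theta^{5}}{9} - 2400 \theta^{4} + \frac{5408 \theta^{3}}{3} - 864 \theta^{2} + \frac{736 \theta}{3} - 32, which is not 0.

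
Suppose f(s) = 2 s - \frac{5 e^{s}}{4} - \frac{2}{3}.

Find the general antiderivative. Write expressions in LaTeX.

The integrand splits into summands that can be handled one at a time.
Check: d/ds[\frac{12 s^{2} - 8 s - 15 e^{s}}{12}] = 2 s - \frac{5 e^{s}}{4} - \frac{2}{3} = f(s).

F(s) = \frac{12 s^{2} - 8 s - 15 e^{s}}{12} + C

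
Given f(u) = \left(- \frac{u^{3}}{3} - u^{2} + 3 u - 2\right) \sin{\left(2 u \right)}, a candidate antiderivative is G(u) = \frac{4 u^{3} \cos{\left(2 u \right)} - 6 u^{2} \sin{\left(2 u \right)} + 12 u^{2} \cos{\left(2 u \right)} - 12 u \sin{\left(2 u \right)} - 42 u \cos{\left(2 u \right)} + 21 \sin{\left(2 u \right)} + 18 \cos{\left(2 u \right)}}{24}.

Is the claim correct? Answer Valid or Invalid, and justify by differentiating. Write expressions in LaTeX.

d/du[G] = - \frac{u^{3} \sin{\left(2 u \right)}}{3} - u^{2} \sin{\left(2 u \right)} + 3 u \sin{\left(2 u \right)} - 2 \sin{\left(2 u \right)}
This equals f(u) exactly, so the claim holds.

Valid: G'(u) = f(u).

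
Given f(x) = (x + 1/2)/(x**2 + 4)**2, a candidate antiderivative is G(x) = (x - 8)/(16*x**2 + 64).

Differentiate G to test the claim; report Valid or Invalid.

d/dx[G] = (-x**2 + 16*x + 4)/(16*x**4 + 128*x**2 + 256)
d/dx[G] - f(x) = -1/(16*x**2 + 64) != 0.

Invalid: d/dx[G] - f = -1/(16*x**2 + 64), which is not 0.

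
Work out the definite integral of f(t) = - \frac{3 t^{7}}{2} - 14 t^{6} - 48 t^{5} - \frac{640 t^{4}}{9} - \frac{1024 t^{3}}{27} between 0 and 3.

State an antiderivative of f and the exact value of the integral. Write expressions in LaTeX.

f matches the chain-rule pattern g'(h)*h' with inner function h(t) = - \frac{t^{2}}{2} - \frac{4 t}{3}; substituting u = h(t) collapses the integral.
F(t) = - \frac{3 t^{8}}{16} - 2 t^{7} - 8 t^{6} - \frac{128 t^{5}}{9} - \frac{256 t^{4}}{27} is an antiderivative of f.
Check: d/dt[- \frac{3 t^{8}}{16} - 2 t^{7} - 8 t^{6} - \frac{128 t^{5}}{9} - \frac{256 t^{4}}{27}] = - \frac{3 t^{7}}{2} - 14 t^{6} - 48 t^{5} - \frac{640 t^{4}}{9} - \frac{1024 t^{3}}{27} = f(t).
F(3) = - \frac{250563}{16}; F(0) = 0.
Integral = F(3) - F(0) = - \frac{250563}{16}.

Antiderivative: F(t) = - \frac{3 t^{8}}{16} - 2 t^{7} - 8 t^{6} - \frac{128 t^{5}}{9} - \frac{256 t^{4}}{27}; value = - \frac{250563}{16}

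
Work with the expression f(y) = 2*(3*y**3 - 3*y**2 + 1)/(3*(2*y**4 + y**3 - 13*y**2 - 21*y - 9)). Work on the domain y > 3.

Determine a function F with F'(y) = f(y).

An antiderivative is F(y) = 55*log(y - 3)/216 - 95*log(y + 1)/24 + 127*log(y + 3/2)/27 - 5/(6*y + 6).

Factor the denominator (3*(y - 3)*(y + 1)**2*(2*y + 3)) and decompose: f = 254/(27*(2*y + 3)) - 95/(24*(y + 1)) + 5/(6*(y + 1)**2) + 55/(216*(y - 3)); each piece integrates to a log, atan, or power term.
Check: d/dy[55*log(y - 3)/216 - 95*log(y + 1)/24 + 127*log(y + 3/2)/27 - 5/(6*y + 6)] = (6*y**3 - 6*y**2 + 2)/(6*y**4 + 3*y**3 - 39*y**2 - 63*y - 27), which equals f(y).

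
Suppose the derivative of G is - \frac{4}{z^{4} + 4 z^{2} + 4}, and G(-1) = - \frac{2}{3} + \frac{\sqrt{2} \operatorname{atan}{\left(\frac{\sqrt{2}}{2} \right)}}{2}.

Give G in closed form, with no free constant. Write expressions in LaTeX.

Whatever form G(z) takes, its d/dz must return the stated G'(z).
A general antiderivative is - \frac{4 z}{4 z^{2} + 8} - \frac{\sqrt{2} \operatorname{atan}{\left(\frac{\sqrt{2} z}{2} \right)}}{2} + C.
The condition gives C = - \frac{2}{3} + \frac{\sqrt{2} \operatorname{atan}{\left(\frac{\sqrt{2}}{2} \right)}}{2} - (\frac{1}{3} + \frac{\sqrt{2} \operatorname{atan}{\left(\frac{\sqrt{2}}{2} \right)}}{2}) = -1.
So G(z) = - \frac{\sqrt{2} z^{2} \operatorname{atan}{\left(\frac{\sqrt{2} z}{2} \right)} + 2 z^{2} + 2 z + 2 \sqrt{2} \operatorname{atan}{\left(\frac{\sqrt{2} z}{2} \right)} + 4}{2 \left(z^{2} + 2\right)}.
Check: d/dz[- \frac{\sqrt{2} z^{2} \operatorname{atan}{\left(\frac{\sqrt{2} z}{2} \right)} + 2 z^{2} + 2 z + 2 \sqrt{2} \operatorname{atan}{\left(\frac{\sqrt{2} z}{2} \right)} + 4}{2 \left(z^{2} + 2\right)}] = - \frac{4}{z^{4} + 4 z^{2} + 4} = G'(z).

G(z) = - \frac{\sqrt{2} z^{2} \operatorname{atan}{\left(\frac{\sqrt{2} z}{2} \right)} + 2 z^{2} + 2 z + 2 \sqrt{2} \operatorname{atan}{\left(\frac{\sqrt{2} z}{2} \right)} + 4}{2 \left(z^{2} + 2\right)}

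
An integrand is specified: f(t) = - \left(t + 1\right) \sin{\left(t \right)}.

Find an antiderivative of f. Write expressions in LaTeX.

For F(t) to be correct the identity F'(t) - f(t) = 0 must hold.
Check: d/dt[t \cos{\left(t \right)} - \sin{\left(t \right)} + \cos{\left(t \right)}] = - t \sin{\left(t \right)} - \sin{\left(t \right)}, which equals f(t).

An antiderivative is F(t) = t \cos{\left(t \right)} - \sin{\left(t \right)} + \cos{\left(t \right)}.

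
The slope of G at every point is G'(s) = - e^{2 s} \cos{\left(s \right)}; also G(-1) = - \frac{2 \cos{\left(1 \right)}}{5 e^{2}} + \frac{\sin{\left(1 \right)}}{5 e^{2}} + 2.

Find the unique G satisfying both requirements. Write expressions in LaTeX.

G(s) = - \frac{e^{2 s} \sin{\left(s \right)}}{5} - \frac{2 e^{2 s} \cos{\left(s \right)}}{5} + 2

Check a candidate G(s) by differentiating: d/ds[G] must match the given G'(s).
A general antiderivative is - \frac{e^{2 s} \sin{\left(s \right)}}{5} - \frac{2 e^{2 s} \cos{\left(s \right)}}{5} + C.
The condition gives C = - \frac{2 \cos{\left(1 \right)}}{5 e^{2}} + \frac{\sin{\left(1 \right)}}{5 e^{2}} + 2 - (- \frac{2 \cos{\left(1 \right)}}{5 e^{2}} + \frac{\sin{\left(1 \right)}}{5 e^{2}}) = 2.
So G(s) = - \frac{e^{2 s} \sin{\left(s \right)}}{5} - \frac{2 e^{2 s} \cos{\left(s \right)}}{5} + 2.
Check: d/ds[- \frac{e^{2 s} \sin{\left(s \right)}}{5} - \frac{2 e^{2 s} \cos{\left(s \right)}}{5} + 2] = - e^{2 s} \cos{\left(s \right)} = G'(s).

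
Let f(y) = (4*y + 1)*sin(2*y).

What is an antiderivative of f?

For F(y) to be correct the identity F'(y) - f(y) = 0 must hold.
Check: d/dy[-2*y*cos(2*y) + sin(2*y) - cos(2*y)/2] = 4*y*sin(2*y) + sin(2*y), which equals f(y).

An antiderivative is F(y) = -2*y*cos(2*y) + sin(2*y) - cos(2*y)/2.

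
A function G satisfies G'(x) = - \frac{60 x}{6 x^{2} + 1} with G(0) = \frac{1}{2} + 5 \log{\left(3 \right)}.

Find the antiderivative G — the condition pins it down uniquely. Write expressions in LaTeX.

The substitution u = 2 x^{2} + \frac{1}{3} works: G'(x) is exactly (dG/du)*(du/dx) for that inner function.
A general antiderivative is - 5 \log{\left(2 x^{2} + \frac{1}{3} \right)} + C.
The condition gives C = \frac{1}{2} + 5 \log{\left(3 \right)} - (5 \log{\left(3 \right)}) = \frac{1}{2}.
So G(x) = \frac{1 - 10 \log{\left(2 x^{2} + \frac{1}{3} \right)}}{2}.
Check: d/dx[\frac{1 - 10 \log{\left(2 x^{2} + \frac{1}{3} \right)}}{2}] = - \frac{60 x}{6 x^{2} + 1} = G'(x).

G(x) = \frac{1 - 10 \log{\left(2 x^{2} + \frac{1}{3} \right)}}{2}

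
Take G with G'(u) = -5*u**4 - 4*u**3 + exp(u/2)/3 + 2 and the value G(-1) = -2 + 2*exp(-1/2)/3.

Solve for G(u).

Integrate term by term and add the pieces.
A general antiderivative is -u**5 - u**4 + 2*u + 2*exp(u/2)/3 + C.
The condition gives C = -2 + 2*exp(-1/2)/3 - (-2 + 2*exp(-1/2)/3) = 0.
So G(u) = -(3*u**5 + 3*u**4 - 6*u - 2*exp(u/2))/3.
Check: d/du[-(3*u**5 + 3*u**4 - 6*u - 2*exp(u/2))/3] = -5*u**4 - 4*u**3 + exp(u/2)/3 + 2 = G'(u).

G(u) = -(3*u**5 + 3*u**4 - 6*u - 2*exp(u/2))/3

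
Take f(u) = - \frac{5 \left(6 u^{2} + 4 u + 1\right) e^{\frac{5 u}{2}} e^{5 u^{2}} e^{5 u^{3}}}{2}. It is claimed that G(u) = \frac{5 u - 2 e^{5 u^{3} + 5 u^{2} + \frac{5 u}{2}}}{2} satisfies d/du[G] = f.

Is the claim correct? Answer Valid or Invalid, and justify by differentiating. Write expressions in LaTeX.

d/du[G] = - 15 u^{2} e^{\frac{5 u}{2}} e^{5 u^{2}} e^{5 u^{3}} - 10 u e^{\frac{5 u}{2}} e^{5 u^{2}} e^{5 u^{3}} - \frac{5 e^{\frac{5 u}{2}} e^{5 u^{2}} e^{5 u^{3}}}{2} + \frac{5}{2}
d/du[G] - f(u) = \frac{5}{2} != 0.

Invalid: d/du[G] - f = \frac{5}{2}, which is not 0.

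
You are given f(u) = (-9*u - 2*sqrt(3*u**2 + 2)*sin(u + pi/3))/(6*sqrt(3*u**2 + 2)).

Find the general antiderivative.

A candidate is checked by its d/du: the result must match f(u).
Check: d/du[-sqrt(3*u**2 + 2)/2 + cos(u + pi/3)/3] = (-9*u - 2*sqrt(3*u**2 + 2)*sin(u + pi/3))/(6*sqrt(3*u**2 + 2)) = f(u).

F(u) = -sqrt(3*u**2 + 2)/2 + cos(u + pi/3)/3 + C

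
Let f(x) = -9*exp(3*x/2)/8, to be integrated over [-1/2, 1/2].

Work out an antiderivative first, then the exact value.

Antiderivative: F(x) = -3*exp(3*x/2)/4; value = -3*exp(3/4)/4 + 3*exp(-3/4)/4

A candidate is checked by its d/dx: the result must match f(x).
F(x) = -3*exp(3*x/2)/4 is an antiderivative of f.
Check: d/dx[-3*exp(3*x/2)/4] = -9*exp(3*x/2)/8 = f(x).
F(1/2) = -3*exp(3/4)/4; F(-1/2) = -3*exp(-3/4)/4.
Integral = F(1/2) - F(-1/2) = -3*exp(3/4)/4 + 3*exp(-3/4)/4.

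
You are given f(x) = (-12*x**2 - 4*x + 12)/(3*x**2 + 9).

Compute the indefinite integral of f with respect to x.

F(x) = -4*x - 2*log(x**2 + 3)/3 + 16*sqrt(3)*atan(sqrt(3)*x/3)/3 + C

A candidate is checked by its d/dx: the result must match f(x).
Check: d/dx[-4*x - 2*log(x**2 + 3)/3 + 16*sqrt(3)*atan(sqrt(3)*x/3)/3] = (-12*x**2 - 4*x + 12)/(3*x**2 + 9) = f(x).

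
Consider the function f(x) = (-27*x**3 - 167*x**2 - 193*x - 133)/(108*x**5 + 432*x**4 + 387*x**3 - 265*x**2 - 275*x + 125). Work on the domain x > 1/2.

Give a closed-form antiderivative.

For F(x) to be correct the identity F'(x) - f(x) = 0 must hold.
Check: d/dx[(27*x**2 + 106*x + 67)/(6*(2*x - 1)*(3*x + 5)**2)] = (-27*x**3 - 167*x**2 - 193*x - 133)/(108*x**5 + 432*x**4 + 387*x**3 - 265*x**2 - 275*x + 125) = f(x).

An antiderivative is F(x) = (27*x**2 + 106*x + 67)/(6*(2*x - 1)*(3*x + 5)**2).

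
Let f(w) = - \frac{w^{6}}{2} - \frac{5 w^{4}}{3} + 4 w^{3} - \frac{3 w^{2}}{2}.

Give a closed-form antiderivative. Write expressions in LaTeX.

An antiderivative is F(w) = - \frac{w^{7}}{14} - \frac{w^{5}}{3} + w^{4} - \frac{w^{3}}{2}.

Integrate term by term and add the pieces.
Check: d/dw[- \frac{w^{7}}{14} - \frac{w^{5}}{3} + w^{4} - \frac{w^{3}}{2}] = - \frac{w^{6}}{2} - \frac{5 w^{4}}{3} + 4 w^{3} - \frac{3 w^{2}}{2} = f(w).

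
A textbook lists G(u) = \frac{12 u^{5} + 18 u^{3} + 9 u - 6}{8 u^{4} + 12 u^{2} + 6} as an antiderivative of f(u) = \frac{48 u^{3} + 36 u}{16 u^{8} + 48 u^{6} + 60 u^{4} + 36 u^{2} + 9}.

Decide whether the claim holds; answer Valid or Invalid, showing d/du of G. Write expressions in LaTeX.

d/du[G] = \frac{48 u^{8} + 144 u^{6} + 180 u^{4} + 96 u^{3} + 108 u^{2} + 72 u + 27}{32 u^{8} + 96 u^{6} + 120 u^{4} + 72 u^{2} + 18}
d/du[G] - f(u) = \frac{3}{2} != 0.

Invalid: d/du[G] - f = \frac{3}{2}, which is not 0.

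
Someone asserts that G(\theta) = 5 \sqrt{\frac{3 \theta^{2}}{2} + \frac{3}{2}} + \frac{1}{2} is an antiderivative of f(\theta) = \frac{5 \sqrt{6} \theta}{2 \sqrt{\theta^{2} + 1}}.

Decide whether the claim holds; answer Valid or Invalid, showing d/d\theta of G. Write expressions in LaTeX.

Valid: G'(\theta) = f(\theta).

d/d\theta[G] = \frac{5 \sqrt{6} \theta}{2 \sqrt{\theta^{2} + 1}}
This equals f(\theta) exactly, so the claim holds.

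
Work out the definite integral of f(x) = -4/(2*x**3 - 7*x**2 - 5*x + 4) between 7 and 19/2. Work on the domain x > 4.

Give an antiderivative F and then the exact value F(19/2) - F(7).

Factor the denominator ((x - 4)*(x + 1)*(2*x - 1)) and decompose: f = 16/(21*(2*x - 1)) - 4/(15*(x + 1)) - 4/(35*(x - 4)); each piece integrates to a log, atan, or power term.
F(x) = -4*log(x - 4)/35 + 8*log(x - 1/2)/21 - 4*log(x + 1)/15 is an antiderivative of f.
Check: d/dx[-4*log(x - 4)/35 + 8*log(x - 1/2)/21 - 4*log(x + 1)/15] = -4/(2*x**3 - 7*x**2 - 5*x + 4) = f(x).
F(19/2) = -4*log(21/2)/15 - 4*log(11/2)/35 + 8*log(9)/21; F(7) = -4*log(8)/15 - 4*log(3)/35 + 8*log(13/2)/21.
Integral = F(19/2) - F(7) = -8*log(13/2)/21 - 4*log(21/2)/15 - 4*log(11/2)/35 + 4*log(3)/35 + 4*log(8)/15 + 8*log(9)/21.

Antiderivative: F(x) = -4*log(x - 4)/35 + 8*log(x - 1/2)/21 - 4*log(x + 1)/15; value = -8*log(13/2)/21 - 4*log(21/2)/15 - 4*log(11/2)/35 + 4*log(3)/35 + 4*log(8)/15 + 8*log(9)/21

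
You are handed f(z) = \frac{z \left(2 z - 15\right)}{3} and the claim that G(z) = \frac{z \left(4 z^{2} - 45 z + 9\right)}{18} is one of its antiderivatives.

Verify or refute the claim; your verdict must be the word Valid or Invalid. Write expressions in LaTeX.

d/dz[G] = \frac{2 z^{2}}{3} - 5 z + \frac{1}{2}
d/dz[G] - f(z) = \frac{1}{2} != 0.

Invalid: d/dz[G] - f = \frac{1}{2}, which is not 0.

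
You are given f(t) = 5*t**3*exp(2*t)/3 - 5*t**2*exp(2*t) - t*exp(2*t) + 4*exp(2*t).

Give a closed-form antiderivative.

f has the shape u'v + uv' for u = 5*t**3/6 - 15*t**2/4 + 13*t/4 + 3/8 and v = exp(2*t) — it is the derivative of the product u*v.
Check: d/dt[5*t**3*exp(2*t)/6 - 15*t**2*exp(2*t)/4 + 13*t*exp(2*t)/4 + 3*exp(2*t)/8] = 5*t**3*exp(2*t)/3 - 5*t**2*exp(2*t) - t*exp(2*t) + 4*exp(2*t) = f(t).

An antiderivative is F(t) = 5*t**3*exp(2*t)/6 - 15*t**2*exp(2*t)/4 + 13*t*exp(2*t)/4 + 3*exp(2*t)/8.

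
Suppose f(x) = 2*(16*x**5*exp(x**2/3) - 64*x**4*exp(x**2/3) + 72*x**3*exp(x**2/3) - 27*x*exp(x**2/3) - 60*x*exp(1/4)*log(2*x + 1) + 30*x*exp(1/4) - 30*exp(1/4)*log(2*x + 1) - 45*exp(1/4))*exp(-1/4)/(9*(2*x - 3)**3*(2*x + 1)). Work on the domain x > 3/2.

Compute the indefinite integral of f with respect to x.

F(x) = ((2*x - 3)**2*exp(x**2/3 - 1/4) + 5*log(2*x + 1))/(3*(2*x - 3)**2) + C

Recover f(x) by differentiating a candidate F(x); any mismatch rules it out.
Check: d/dx[((2*x - 3)**2*exp(x**2/3 - 1/4) + 5*log(2*x + 1))/(3*(2*x - 3)**2)] = (32*x**5*exp(-1/4)*exp(x**2/3) - 128*x**4*exp(-1/4)*exp(x**2/3) + 144*x**3*exp(-1/4)*exp(x**2/3) - 54*x*exp(-1/4)*exp(x**2/3) - 120*x*log(2*x + 1) + 60*x - 60*log(2*x + 1) - 90)/(144*x**4 - 576*x**3 + 648*x**2 - 243), which equals f(x).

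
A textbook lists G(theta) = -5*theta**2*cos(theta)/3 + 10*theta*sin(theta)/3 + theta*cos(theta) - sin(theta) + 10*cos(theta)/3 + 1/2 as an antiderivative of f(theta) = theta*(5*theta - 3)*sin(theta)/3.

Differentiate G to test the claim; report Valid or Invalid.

Valid: G'(theta) = f(theta).

d/dtheta[G] = 5*theta**2*sin(theta)/3 - theta*sin(theta)
This equals f(theta) exactly, so the claim holds.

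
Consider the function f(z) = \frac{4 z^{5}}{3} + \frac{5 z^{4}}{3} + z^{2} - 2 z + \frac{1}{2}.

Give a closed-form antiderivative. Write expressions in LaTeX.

The integrand splits into summands that can be handled one at a time.
Check: d/dz[\frac{z \left(4 z^{5} + 6 z^{4} + 6 z^{2} - 18 z + 9\right)}{18}] = \frac{4 z^{5}}{3} + \frac{5 z^{4}}{3} + z^{2} - 2 z + \frac{1}{2} = f(z).

An antiderivative is F(z) = \frac{z \left(4 z^{5} + 6 z^{4} + 6 z^{2} - 18 z + 9\right)}{18}.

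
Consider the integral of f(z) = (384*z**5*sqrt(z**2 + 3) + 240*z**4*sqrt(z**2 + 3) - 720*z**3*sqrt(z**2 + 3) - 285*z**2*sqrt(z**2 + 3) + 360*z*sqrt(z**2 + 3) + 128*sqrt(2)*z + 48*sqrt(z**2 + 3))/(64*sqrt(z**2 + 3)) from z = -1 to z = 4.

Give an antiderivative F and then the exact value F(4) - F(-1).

Antiderivative: F(z) = (128*sqrt(2)*sqrt(z**2 + 3) - (-4*z**2 - z + 4)**3)/64; value = -4*sqrt(2) + 2*sqrt(38) + 262145/64

For F(z) to be correct the identity F'(z) - f(z) = 0 must hold.
F(z) = (128*sqrt(2)*sqrt(z**2 + 3) - (-4*z**2 - z + 4)**3)/64 is an antiderivative of f.
Check: d/dz[(128*sqrt(2)*sqrt(z**2 + 3) - (-4*z**2 - z + 4)**3)/64] = (384*z**5*sqrt(z**2 + 3) + 240*z**4*sqrt(z**2 + 3) - 720*z**3*sqrt(z**2 + 3) - 285*z**2*sqrt(z**2 + 3) + 360*z*sqrt(z**2 + 3) + 128*sqrt(2)*z + 48*sqrt(z**2 + 3))/(64*sqrt(z**2 + 3)) = f(z).
F(4) = 2*sqrt(38) + 4096; F(-1) = -1/64 + 4*sqrt(2).
Integral = F(4) - F(-1) = -4*sqrt(2) + 2*sqrt(38) + 262145/64.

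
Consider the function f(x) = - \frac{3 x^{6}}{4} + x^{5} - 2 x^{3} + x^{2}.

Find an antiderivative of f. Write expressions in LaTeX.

Integrate term by term and add the pieces.
Check: d/dx[- \frac{3 x^{7}}{28} + \frac{x^{6}}{6} - \frac{x^{4}}{2} + \frac{x^{3}}{3}] = - \frac{3 x^{6}}{4} + x^{5} - 2 x^{3} + x^{2} = f(x).

An antiderivative is F(x) = - \frac{3 x^{7}}{28} + \frac{x^{6}}{6} - \frac{x^{4}}{2} + \frac{x^{3}}{3}.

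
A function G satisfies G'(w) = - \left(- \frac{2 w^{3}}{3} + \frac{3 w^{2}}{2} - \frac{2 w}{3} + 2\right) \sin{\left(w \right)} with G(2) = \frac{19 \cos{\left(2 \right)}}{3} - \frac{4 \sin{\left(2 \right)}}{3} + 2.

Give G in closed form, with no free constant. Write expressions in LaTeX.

The proposed G(w) is checked by its d/dw: the result must match the given G'(w).
A general antiderivative is - \frac{2 w^{3} \cos{\left(w \right)}}{3} + 2 w^{2} \sin{\left(w \right)} + \frac{3 w^{2} \cos{\left(w \right)}}{2} - 3 w \sin{\left(w \right)} + \frac{10 w \cos{\left(w \right)}}{3} - \frac{10 \sin{\left(w \right)}}{3} - \cos{\left(w \right)} + C.
The condition gives C = \frac{19 \cos{\left(2 \right)}}{3} - \frac{4 \sin{\left(2 \right)}}{3} + 2 - (\frac{19 \cos{\left(2 \right)}}{3} - \frac{4 \sin{\left(2 \right)}}{3}) = 2.
So G(w) = - \frac{4 w^{3} \cos{\left(w \right)} - 12 w^{2} \sin{\left(w \right)} - 9 w^{2} \cos{\left(w \right)} + 18 w \sin{\left(w \right)} - 20 w \cos{\left(w \right)} + 20 \sin{\left(w \right)} + 6 \cos{\left(w \right)} - 12}{6}.
Check: d/dw[- \frac{4 w^{3} \cos{\left(w \right)} - 12 w^{2} \sin{\left(w \right)} - 9 w^{2} \cos{\left(w \right)} + 18 w \sin{\left(w \right)} - 20 w \cos{\left(w \right)} + 20 \sin{\left(w \right)} + 6 \cos{\left(w \right)} - 12}{6}] = \frac{2 w^{3} \sin{\left(w \right)}}{3} - \frac{3 w^{2} \sin{\left(w \right)}}{2} + \frac{2 w \sin{\left(w \right)}}{3} - 2 \sin{\left(w \right)}, which equals G'(w).

G(w) = - \frac{4 w^{3} \cos{\left(w \right)} - 12 w^{2} \sin{\left(w \right)} - 9 w^{2} \cos{\left(w \right)} + 18 w \sin{\left(w \right)} - 20 w \cos{\left(w \right)} + 20 \sin{\left(w \right)} + 6 \cos{\left(w \right)} - 12}{6}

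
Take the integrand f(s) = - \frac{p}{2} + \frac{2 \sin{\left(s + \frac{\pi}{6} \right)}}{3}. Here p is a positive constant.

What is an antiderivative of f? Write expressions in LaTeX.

An antiderivative is F(s) = - \frac{p s}{2} - \frac{2 \cos{\left(s + \frac{\pi}{6} \right)}}{3}.

For F(s) to be correct the identity F'(s) - f(s) = 0 must hold.
Check: d/ds[- \frac{p s}{2} - \frac{2 \cos{\left(s + \frac{\pi}{6} \right)}}{3}] = - \frac{p}{2} + \frac{2 \sin{\left(s + \frac{\pi}{6} \right)}}{3} = f(s).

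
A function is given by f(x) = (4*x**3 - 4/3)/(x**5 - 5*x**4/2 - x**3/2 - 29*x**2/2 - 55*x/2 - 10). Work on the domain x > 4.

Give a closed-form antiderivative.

An antiderivative is F(x) = 1528*log(x - 4)/2835 + 88*log(x + 1/2)/567 - 16*log(x + 1)/45 - 32*log(x**2 + 5)/189 + 296*sqrt(5)*atan(sqrt(5)*x/5)/945.

Factor the denominator (3*(x - 4)*(x + 1)*(2*x + 1)*(x**2 + 5)) and decompose: f = -8*(8*x - 37)/(189*(x**2 + 5)) + 176/(567*(2*x + 1)) - 16/(45*(x + 1)) + 1528/(2835*(x - 4)); each piece integrates to a log, atan, or power term.
Check: d/dx[1528*log(x - 4)/2835 + 88*log(x + 1/2)/567 - 16*log(x + 1)/45 - 32*log(x**2 + 5)/189 + 296*sqrt(5)*atan(sqrt(5)*x/5)/945] = (24*x**3 - 8)/(6*x**5 - 15*x**4 - 3*x**3 - 87*x**2 - 165*x - 60), which equals f(x).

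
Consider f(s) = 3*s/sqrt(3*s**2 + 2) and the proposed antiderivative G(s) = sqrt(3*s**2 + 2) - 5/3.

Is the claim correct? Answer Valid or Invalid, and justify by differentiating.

d/ds[G] = 3*s/sqrt(3*s**2 + 2)
This equals f(s) exactly, so the claim holds.

Valid - the claim checks out under differentiation.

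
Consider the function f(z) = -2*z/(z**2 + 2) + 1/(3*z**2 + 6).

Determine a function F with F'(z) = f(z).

An antiderivative is F(z) = -log(z**2 + 2) + sqrt(2)*atan(sqrt(2)*z/2)/6.

The integrand splits into summands that can be handled one at a time.
Check: d/dz[-log(z**2 + 2) + sqrt(2)*atan(sqrt(2)*z/2)/6] = (1 - 6*z)/(3*z**2 + 6), which equals f(z).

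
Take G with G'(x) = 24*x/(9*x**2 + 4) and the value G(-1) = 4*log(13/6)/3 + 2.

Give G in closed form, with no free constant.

G(x) = 2*(2*log(3*x**2/2 + 2/3) + 3)/3

The substitution u = 3*x**2/2 + 2/3 works: G'(x) is exactly (dG/du)*(du/dx) for that inner function.
A general antiderivative is 4*log(3*x**2/2 + 2/3)/3 + C.
The condition gives C = 4*log(13/6)/3 + 2 - (4*log(13/6)/3) = 2.
So G(x) = 2*(2*log(3*x**2/2 + 2/3) + 3)/3.
Check: d/dx[2*(2*log(3*x**2/2 + 2/3) + 3)/3] = 24*x/(9*x**2 + 4) = G'(x).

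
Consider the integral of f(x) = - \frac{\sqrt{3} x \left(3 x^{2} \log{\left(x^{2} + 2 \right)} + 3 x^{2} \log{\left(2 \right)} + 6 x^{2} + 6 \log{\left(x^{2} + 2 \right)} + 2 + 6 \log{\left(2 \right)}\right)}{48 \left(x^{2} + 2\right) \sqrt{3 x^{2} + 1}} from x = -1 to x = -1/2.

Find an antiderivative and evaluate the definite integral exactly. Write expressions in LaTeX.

f has the shape u'v + uv' for u = - \frac{\sqrt{x^{2} + \frac{1}{3}}}{16} and v = \log{\left(2 x^{2} + 4 \right)} — it is the derivative of the product u*v.
F(x) = - \frac{\sqrt{3} \sqrt{3 x^{2} + 1} \log{\left(2 x^{2} + 4 \right)}}{48} is an antiderivative of f.
Check: d/dx[- \frac{\sqrt{3} \sqrt{3 x^{2} + 1} \log{\left(2 x^{2} + 4 \right)}}{48}] = \frac{- 3 \sqrt{3} x^{3} \log{\left(x^{2} + 2 \right)} - 6 \sqrt{3} x^{3} - 3 \sqrt{3} x^{3} \log{\left(2 \right)} - 6 \sqrt{3} x \log{\left(x^{2} + 2 \right)} - 6 \sqrt{3} x \log{\left(2 \right)} - 2 \sqrt{3} x}{48 x^{2} \sqrt{3 x^{2} + 1} + 96 \sqrt{3 x^{2} + 1}}, which equals f(x).
F(-1/2) = - \frac{\sqrt{21} \log{\left(\frac{9}{2} \right)}}{96}; F(-1) = - \frac{\sqrt{3} \log{\left(6 \right)}}{24}.
Integral = F(-1/2) - F(-1) = - \frac{\sqrt{21} \log{\left(\frac{9}{2} \right)}}{96} + \frac{\sqrt{3} \log{\left(6 \right)}}{24}.

Antiderivative: F(x) = - \frac{\sqrt{3} \sqrt{3 x^{2} + 1} \log{\left(2 x^{2} + 4 \right)}}{48}; value = - \frac{\sqrt{21} \log{\left(\frac{9}{2} \right)}}{96} + \frac{\sqrt{3} \log{\left(6 \right)}}{24}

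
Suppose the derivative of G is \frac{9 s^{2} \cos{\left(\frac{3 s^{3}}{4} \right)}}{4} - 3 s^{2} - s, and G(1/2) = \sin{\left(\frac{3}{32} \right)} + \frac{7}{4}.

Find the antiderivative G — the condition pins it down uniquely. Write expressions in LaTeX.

Integrate term by term and add the pieces.
A general antiderivative is - s^{3} - \frac{s^{2}}{2} + \sin{\left(\frac{3 s^{3}}{4} \right)} + C.
The condition gives C = \sin{\left(\frac{3}{32} \right)} + \frac{7}{4} - (- \frac{1}{4} + \sin{\left(\frac{3}{32} \right)}) = 2.
So G(s) = - s^{3} - \frac{s^{2}}{2} + \sin{\left(\frac{3 s^{3}}{4} \right)} + 2.
Check: d/ds[- s^{3} - \frac{s^{2}}{2} + \sin{\left(\frac{3 s^{3}}{4} \right)} + 2] = \frac{9 s^{2} \cos{\left(\frac{3 s^{3}}{4} \right)}}{4} - 3 s^{2} - s = G'(s).

G(s) = - s^{3} - \frac{s^{2}}{2} + \sin{\left(\frac{3 s^{3}}{4} \right)} + 2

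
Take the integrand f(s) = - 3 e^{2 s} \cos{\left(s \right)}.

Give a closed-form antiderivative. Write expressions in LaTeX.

Since d/ds undoes antidifferentiation here, F'(s) = f(s) is required of F(s).
Check: d/ds[- \frac{3 e^{2 s} \sin{\left(s \right)}}{5} - \frac{6 e^{2 s} \cos{\left(s \right)}}{5}] = - 3 e^{2 s} \cos{\left(s \right)} = f(s).

An antiderivative is F(s) = - \frac{3 e^{2 s} \sin{\left(s \right)}}{5} - \frac{6 e^{2 s} \cos{\left(s \right)}}{5}.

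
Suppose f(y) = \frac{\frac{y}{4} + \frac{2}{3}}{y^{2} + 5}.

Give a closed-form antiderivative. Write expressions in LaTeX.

An antiderivative F(y) passes only if d/dy[F] lands on f(y) exactly.
Check: d/dy[\frac{15 \log{\left(y^{2} + 5 \right)} + 16 \sqrt{5} \operatorname{atan}{\left(\frac{\sqrt{5} y}{5} \right)}}{120}] = \frac{3 y + 8}{12 y^{2} + 60}, which equals f(y).

An antiderivative is F(y) = \frac{15 \log{\left(y^{2} + 5 \right)} + 16 \sqrt{5} \operatorname{atan}{\left(\frac{\sqrt{5} y}{5} \right)}}{120}.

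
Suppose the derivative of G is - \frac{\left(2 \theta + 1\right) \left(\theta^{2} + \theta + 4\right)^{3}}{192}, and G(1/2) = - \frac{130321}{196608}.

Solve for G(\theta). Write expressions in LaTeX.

G(\theta) = - \frac{\left(\theta^{2} + \theta + 4\right)^{4}}{768}

G'(\theta) matches the chain-rule pattern g'(h)*h' with inner function h(\theta) = \frac{\theta^{2}}{4} + \frac{\theta}{4} + 1; substituting u = h(\theta) collapses the integral.
A general antiderivative is - \frac{\left(\frac{\theta^{2}}{4} + \frac{\theta}{4} + 1\right)^{4}}{3} + C.
The condition gives C = - \frac{130321}{196608} - (- \frac{130321}{196608}) = 0.
So G(\theta) = - \frac{\left(\theta^{2} + \theta + 4\right)^{4}}{768}.
Check: d/d\theta[- \frac{\left(\theta^{2} + \theta + 4\right)^{4}}{768}] = - \frac{\theta^{7}}{96} - \frac{7 \theta^{6}}{192} - \frac{11 \theta^{5}}{64} - \frac{65 \theta^{4}}{192} - \frac{145 \theta^{3}}{192} - \frac{13 \theta^{2}}{16} - \frac{11 \theta}{12} - \frac{1}{3}, which equals G'(\theta).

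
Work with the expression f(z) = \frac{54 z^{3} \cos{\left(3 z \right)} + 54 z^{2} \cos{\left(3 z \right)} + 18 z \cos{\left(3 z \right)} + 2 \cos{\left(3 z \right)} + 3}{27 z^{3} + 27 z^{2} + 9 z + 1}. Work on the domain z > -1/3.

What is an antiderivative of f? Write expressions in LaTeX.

Since d/dz undoes antidifferentiation here, F'(z) = f(z) is required of F(z).
Check: d/dz[\frac{36 z^{2} \sin{\left(3 z \right)} + 24 z \sin{\left(3 z \right)} + 4 \sin{\left(3 z \right)} - 3}{6 \left(3 z + 1\right)^{2}}] = \frac{54 z^{3} \cos{\left(3 z \right)} + 54 z^{2} \cos{\left(3 z \right)} + 18 z \cos{\left(3 z \right)} + 2 \cos{\left(3 z \right)} + 3}{27 z^{3} + 27 z^{2} + 9 z + 1} = f(z).

An antiderivative is F(z) = \frac{36 z^{2} \sin{\left(3 z \right)} + 24 z \sin{\left(3 z \right)} + 4 \sin{\left(3 z \right)} - 3}{6 \left(3 z + 1\right)^{2}}.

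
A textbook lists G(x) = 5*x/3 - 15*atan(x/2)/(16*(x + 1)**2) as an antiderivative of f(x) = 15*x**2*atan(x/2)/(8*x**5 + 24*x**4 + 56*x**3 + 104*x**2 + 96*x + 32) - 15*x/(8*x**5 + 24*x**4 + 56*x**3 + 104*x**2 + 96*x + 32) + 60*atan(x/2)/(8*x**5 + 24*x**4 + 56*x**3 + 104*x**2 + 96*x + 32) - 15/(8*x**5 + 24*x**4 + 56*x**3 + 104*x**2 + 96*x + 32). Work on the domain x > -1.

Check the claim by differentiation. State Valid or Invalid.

d/dx[G] = (40*x**5 + 120*x**4 + 280*x**3 + 45*x**2*atan(x/2) + 520*x**2 + 435*x + 180*atan(x/2) + 115)/(24*x**5 + 72*x**4 + 168*x**3 + 312*x**2 + 288*x + 96)
d/dx[G] - f(x) = 5/3 != 0.

Invalid: d/dx[G] - f = 5/3, which is not 0.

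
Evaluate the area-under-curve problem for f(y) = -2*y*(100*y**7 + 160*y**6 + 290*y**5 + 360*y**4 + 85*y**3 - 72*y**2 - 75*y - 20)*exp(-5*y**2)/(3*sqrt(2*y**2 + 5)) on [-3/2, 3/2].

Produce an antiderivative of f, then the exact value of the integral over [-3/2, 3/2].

Antiderivative: F(y) = 10*y**5*sqrt(2*y**2 + 5)*exp(-5*y**2)/3 + 16*y**4*sqrt(2*y**2 + 5)*exp(-5*y**2)/3 + 10*y**3*sqrt(2*y**2 + 5)*exp(-5*y**2)/3 + 4*y**2*sqrt(2*y**2 + 5)*exp(-5*y**2)/3; value = 585*sqrt(38)*exp(-45/4)/16

Any candidate F(y) must reproduce f(y) exactly when differentiated.
F(y) = 10*y**5*sqrt(2*y**2 + 5)*exp(-5*y**2)/3 + 16*y**4*sqrt(2*y**2 + 5)*exp(-5*y**2)/3 + 10*y**3*sqrt(2*y**2 + 5)*exp(-5*y**2)/3 + 4*y**2*sqrt(2*y**2 + 5)*exp(-5*y**2)/3 is an antiderivative of f.
Check: d/dy[10*y**5*sqrt(2*y**2 + 5)*exp(-5*y**2)/3 + 16*y**4*sqrt(2*y**2 + 5)*exp(-5*y**2)/3 + 10*y**3*sqrt(2*y**2 + 5)*exp(-5*y**2)/3 + 4*y**2*sqrt(2*y**2 + 5)*exp(-5*y**2)/3] = (-200*y**8 - 320*y**7 - 580*y**6 - 720*y**5 - 170*y**4 + 144*y**3 + 150*y**2 + 40*y)*exp(-5*y**2)/(3*sqrt(2*y**2 + 5)), which equals f(y).
F(3/2) = 1065*sqrt(38)*exp(-45/4)/32; F(-3/2) = -105*sqrt(38)*exp(-45/4)/32.
Integral = F(3/2) - F(-3/2) = 585*sqrt(38)*exp(-45/4)/16.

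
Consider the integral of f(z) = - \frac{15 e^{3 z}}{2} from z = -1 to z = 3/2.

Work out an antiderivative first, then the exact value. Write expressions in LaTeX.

Antiderivative: F(z) = - \frac{5 e^{3 z}}{2}; value = - \frac{5 e^{\frac{9}{2}}}{2} + \frac{5}{2 e^{3}}

For F(z) to be correct the identity F'(z) - f(z) = 0 must hold.
F(z) = - \frac{5 e^{3 z}}{2} is an antiderivative of f.
Check: d/dz[- \frac{5 e^{3 z}}{2}] = - \frac{15 e^{3 z}}{2} = f(z).
F(3/2) = - \frac{5 e^{\frac{9}{2}}}{2}; F(-1) = - \frac{5}{2 e^{3}}.
Integral = F(3/2) - F(-1) = - \frac{5 e^{\frac{9}{2}}}{2} + \frac{5}{2 e^{3}}.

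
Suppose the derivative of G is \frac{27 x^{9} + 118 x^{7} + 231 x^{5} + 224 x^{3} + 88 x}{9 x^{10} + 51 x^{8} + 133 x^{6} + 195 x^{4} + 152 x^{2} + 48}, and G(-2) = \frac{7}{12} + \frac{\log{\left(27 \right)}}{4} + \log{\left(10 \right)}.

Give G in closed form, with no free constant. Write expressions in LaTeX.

G(x) = \frac{18 x^{2} + 12 \left(3 x^{2} + 4\right) \log{\left(2 x^{2} + 2 \right)} + 3 \left(3 x^{2} + 4\right) \log{\left(x^{4} + 2 x^{2} + 3 \right)} + 40}{12 \left(3 x^{2} + 4\right)}

Recover the given G'(x) by differentiating a candidate G(x); any mismatch rules it out.
A general antiderivative is \log{\left(2 x^{2} + 2 \right)} + \frac{\log{\left(x^{4} + 2 x^{2} + 3 \right)}}{4} + \frac{4}{3 \left(3 x^{2} + 4\right)} + C.
The condition gives C = \frac{7}{12} + \frac{\log{\left(27 \right)}}{4} + \log{\left(10 \right)} - (\frac{1}{12} + \frac{\log{\left(27 \right)}}{4} + \log{\left(10 \right)}) = \frac{1}{2}.
So G(x) = \frac{18 x^{2} + 12 \left(3 x^{2} + 4\right) \log{\left(2 x^{2} + 2 \right)} + 3 \left(3 x^{2} + 4\right) \log{\left(x^{4} + 2 x^{2} + 3 \right)} + 40}{12 \left(3 x^{2} + 4\right)}.
Check: d/dx[\frac{18 x^{2} + 12 \left(3 x^{2} + 4\right) \log{\left(2 x^{2} + 2 \right)} + 3 \left(3 x^{2} + 4\right) \log{\left(x^{4} + 2 x^{2} + 3 \right)} + 40}{12 \left(3 x^{2} + 4\right)}] = \frac{27 x^{9} + 118 x^{7} + 231 x^{5} + 224 x^{3} + 88 x}{9 x^{10} + 51 x^{8} + 133 x^{6} + 195 x^{4} + 152 x^{2} + 48} = G'(x).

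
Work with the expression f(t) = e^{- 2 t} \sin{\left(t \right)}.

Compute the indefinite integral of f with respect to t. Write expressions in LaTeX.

F(t) = - \frac{2 e^{- 2 t} \sin{\left(t \right)}}{5} - \frac{e^{- 2 t} \cos{\left(t \right)}}{5} + C

Whatever form F(t) takes, F'(t) = f(t) is non-negotiable.
Check: d/dt[- \frac{2 e^{- 2 t} \sin{\left(t \right)}}{5} - \frac{e^{- 2 t} \cos{\left(t \right)}}{5}] = e^{- 2 t} \sin{\left(t \right)} = f(t).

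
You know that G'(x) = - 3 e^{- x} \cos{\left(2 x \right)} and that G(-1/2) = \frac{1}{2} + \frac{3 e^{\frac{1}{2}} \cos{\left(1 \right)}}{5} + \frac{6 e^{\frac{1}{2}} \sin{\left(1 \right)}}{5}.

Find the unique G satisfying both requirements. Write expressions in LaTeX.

G(x) = \frac{\left(5 e^{x} - 12 \sin{\left(2 x \right)} + 6 \cos{\left(2 x \right)}\right) e^{- x}}{10}

The proposed G(x) is checked by its d/dx: the result must match the given G'(x).
A general antiderivative is - \frac{6 e^{- x} \sin{\left(2 x \right)}}{5} + \frac{3 e^{- x} \cos{\left(2 x \right)}}{5} + C.
The condition gives C = \frac{1}{2} + \frac{3 e^{\frac{1}{2}} \cos{\left(1 \right)}}{5} + \frac{6 e^{\frac{1}{2}} \sin{\left(1 \right)}}{5} - (\frac{3 e^{\frac{1}{2}} \cos{\left(1 \right)}}{5} + \frac{6 e^{\frac{1}{2}} \sin{\left(1 \right)}}{5}) = \frac{1}{2}.
So G(x) = \frac{\left(5 e^{x} - 12 \sin{\left(2 x \right)} + 6 \cos{\left(2 x \right)}\right) e^{- x}}{10}.
Check: d/dx[\frac{\left(5 e^{x} - 12 \sin{\left(2 x \right)} + 6 \cos{\left(2 x \right)}\right) e^{- x}}{10}] = - 3 e^{- x} \cos{\left(2 x \right)} = G'(x).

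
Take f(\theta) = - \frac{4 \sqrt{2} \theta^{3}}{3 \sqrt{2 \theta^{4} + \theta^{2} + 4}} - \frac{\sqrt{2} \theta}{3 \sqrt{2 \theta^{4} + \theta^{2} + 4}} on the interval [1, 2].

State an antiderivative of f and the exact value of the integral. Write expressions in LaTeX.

Antiderivative: F(\theta) = - \frac{\sqrt{2} \sqrt{2 \theta^{4} + \theta^{2} + 4}}{3}; value = - \frac{4 \sqrt{5}}{3} + \frac{\sqrt{14}}{3}

f matches the chain-rule pattern g'(h)*h' with inner function h(\theta) = \theta^{4} + \frac{\theta^{2}}{2} + 2; substituting u = h(\theta) collapses the integral.
F(\theta) = - \frac{\sqrt{2} \sqrt{2 \theta^{4} + \theta^{2} + 4}}{3} is an antiderivative of f.
Check: d/d\theta[- \frac{\sqrt{2} \sqrt{2 \theta^{4} + \theta^{2} + 4}}{3}] = \frac{- 4 \sqrt{2} \theta^{3} - \sqrt{2} \theta}{3 \sqrt{2 \theta^{4} + \theta^{2} + 4}}, which equals f(\theta).
F(2) = - \frac{4 \sqrt{5}}{3}; F(1) = - \frac{\sqrt{14}}{3}.
Integral = F(2) - F(1) = - \frac{4 \sqrt{5}}{3} + \frac{\sqrt{14}}{3}.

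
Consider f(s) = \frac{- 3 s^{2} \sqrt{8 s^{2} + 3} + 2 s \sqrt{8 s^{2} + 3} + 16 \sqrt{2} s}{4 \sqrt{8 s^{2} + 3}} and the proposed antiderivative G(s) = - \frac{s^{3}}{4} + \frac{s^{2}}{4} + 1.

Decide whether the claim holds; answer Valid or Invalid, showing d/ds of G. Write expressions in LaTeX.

d/ds[G] = - \frac{3 s^{2}}{4} + \frac{s}{2}
d/ds[G] - f(s) = - \frac{4 \sqrt{2} s}{\sqrt{8 s^{2} + 3}} != 0.

Invalid: d/ds[G] - f = - \frac{4 \sqrt{2} s}{\sqrt{8 s^{2} + 3}}, which is not 0.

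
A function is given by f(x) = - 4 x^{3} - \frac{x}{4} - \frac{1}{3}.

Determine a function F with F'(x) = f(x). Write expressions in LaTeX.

The integrand splits into summands that can be handled one at a time.
Check: d/dx[\frac{x \left(- 24 x^{3} - 3 x - 8\right)}{24}] = - 4 x^{3} - \frac{x}{4} - \frac{1}{3} = f(x).

An antiderivative is F(x) = \frac{x \left(- 24 x^{3} - 3 x - 8\right)}{24}.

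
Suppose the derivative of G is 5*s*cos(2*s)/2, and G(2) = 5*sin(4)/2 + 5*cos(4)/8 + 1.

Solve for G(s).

Whatever form G(s) takes, its d/ds must return the stated G'(s).
A general antiderivative is 5*s*sin(2*s)/4 + 5*cos(2*s)/8 + C.
The condition gives C = 5*sin(4)/2 + 5*cos(4)/8 + 1 - (5*sin(4)/2 + 5*cos(4)/8) = 1.
So G(s) = 5*s*sin(2*s)/4 + 5*cos(2*s)/8 + 1.
Check: d/ds[5*s*sin(2*s)/4 + 5*cos(2*s)/8 + 1] = 5*s*cos(2*s)/2 = G'(s).

G(s) = 5*s*sin(2*s)/4 + 5*cos(2*s)/8 + 1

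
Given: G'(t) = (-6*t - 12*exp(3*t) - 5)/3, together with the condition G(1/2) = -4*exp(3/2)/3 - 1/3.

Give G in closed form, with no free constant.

G(t) = (-12*t**2 - 20*t - 16*exp(3*t) + 9)/12

Any candidate G(t) must reproduce the stated G'(t) exactly.
A general antiderivative is -t**2 - 5*t/3 - 4*exp(3*t)/3 + 1/4 + C.
The condition gives C = -4*exp(3/2)/3 - 1/3 - (-4*exp(3/2)/3 - 5/6) = 1/2.
So G(t) = (-12*t**2 - 20*t - 16*exp(3*t) + 9)/12.
Check: d/dt[(-12*t**2 - 20*t - 16*exp(3*t) + 9)/12] = -2*t - 4*exp(3*t) - 5/3, which equals G'(t).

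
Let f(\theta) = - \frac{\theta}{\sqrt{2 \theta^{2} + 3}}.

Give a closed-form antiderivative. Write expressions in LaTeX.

An antiderivative is F(\theta) = - \frac{\sqrt{2 \theta^{2} + 3}}{2}.

The substitution u = 2 \theta^{2} + 3 works: f is exactly (dF/du)*(du/d\theta) for that inner function.
Check: d/d\theta[- \frac{\sqrt{2 \theta^{2} + 3}}{2}] = - \frac{\theta}{\sqrt{2 \theta^{2} + 3}} = f(\theta).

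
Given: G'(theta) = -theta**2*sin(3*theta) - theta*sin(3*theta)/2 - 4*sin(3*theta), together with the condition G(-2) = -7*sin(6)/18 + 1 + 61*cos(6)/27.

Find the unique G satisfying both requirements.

G(theta) = theta**2*cos(3*theta)/3 - 2*theta*sin(3*theta)/9 + theta*cos(3*theta)/6 - sin(3*theta)/18 + 34*cos(3*theta)/27 + 1

Integrate term by term and add the pieces.
A general antiderivative is theta**2*cos(3*theta)/3 - 2*theta*sin(3*theta)/9 + theta*cos(3*theta)/6 - sin(3*theta)/18 + 34*cos(3*theta)/27 + C.
The condition gives C = -7*sin(6)/18 + 1 + 61*cos(6)/27 - (-7*sin(6)/18 + 61*cos(6)/27) = 1.
So G(theta) = theta**2*cos(3*theta)/3 - 2*theta*sin(3*theta)/9 + theta*cos(3*theta)/6 - sin(3*theta)/18 + 34*cos(3*theta)/27 + 1.
Check: d/dtheta[theta**2*cos(3*theta)/3 - 2*theta*sin(3*theta)/9 + theta*cos(3*theta)/6 - sin(3*theta)/18 + 34*cos(3*theta)/27 + 1] = -theta**2*sin(3*theta) - theta*sin(3*theta)/2 - 4*sin(3*theta) = G'(theta).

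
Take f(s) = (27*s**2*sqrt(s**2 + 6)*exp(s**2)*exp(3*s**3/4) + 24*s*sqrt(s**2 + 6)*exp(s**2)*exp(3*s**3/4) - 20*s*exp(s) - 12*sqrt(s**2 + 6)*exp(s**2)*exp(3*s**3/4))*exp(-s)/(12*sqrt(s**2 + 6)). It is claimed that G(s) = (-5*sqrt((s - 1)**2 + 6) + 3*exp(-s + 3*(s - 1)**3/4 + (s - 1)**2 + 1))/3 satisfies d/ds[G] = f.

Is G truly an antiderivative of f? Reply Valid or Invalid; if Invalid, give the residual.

Invalid: d/ds[G] - f = (27*s**2*sqrt(s**2 + 6)*sqrt(s**2 - 2*s + 7)*exp(5/4)*exp(s/4)*exp(-5*s**2/4)*exp(3*s**3/4) - 27*s**2*sqrt(s**2 + 6)*sqrt(s**2 - 2*s + 7)*exp(s**2)*exp(3*s**3/4) - 30*s*sqrt(s**2 + 6)*sqrt(s**2 - 2*s + 7)*exp(5/4)*exp(s/4)*exp(-5*s**2/4)*exp(3*s**3/4) - 24*s*sqrt(s**2 + 6)*sqrt(s**2 - 2*s + 7)*exp(s**2)*exp(3*s**3/4) - 20*s*sqrt(s**2 + 6)*exp(s) + 20*s*sqrt(s**2 - 2*s + 7)*exp(s) - 9*sqrt(s**2 + 6)*sqrt(s**2 - 2*s + 7)*exp(5/4)*exp(s/4)*exp(-5*s**2/4)*exp(3*s**3/4) + 12*sqrt(s**2 + 6)*sqrt(s**2 - 2*s + 7)*exp(s**2)*exp(3*s**3/4) + 20*sqrt(s**2 + 6)*exp(s))*exp(-s)/(12*sqrt(s**2 + 6)*sqrt(s**2 - 2*s + 7)), which is not 0.

d/ds[G] = (27*s**2*sqrt(s**2 - 2*s + 7)*exp(5/4)*exp(-3*s/4)*exp(-5*s**2/4)*exp(3*s**3/4) - 30*s*sqrt(s**2 - 2*s + 7)*exp(5/4)*exp(-3*s/4)*exp(-5*s**2/4)*exp(3*s**3/4) - 20*s - 9*sqrt(s**2 - 2*s + 7)*exp(5/4)*exp(-3*s/4)*exp(-5*s**2/4)*exp(3*s**3/4) + 20)/(12*sqrt(s**2 - 2*s + 7))
d/ds[G] - f(s) = (27*s**2*sqrt(s**2 + 6)*sqrt(s**2 - 2*s + 7)*exp(5/4)*exp(s/4)*exp(-5*s**2/4)*exp(3*s**3/4) - 27*s**2*sqrt(s**2 + 6)*sqrt(s**2 - 2*s + 7)*exp(s**2)*exp(3*s**3/4) - 30*s*sqrt(s**2 + 6)*sqrt(s**2 - 2*s + 7)*exp(5/4)*exp(s/4)*exp(-5*s**2/4)*exp(3*s**3/4) - 24*s*sqrt(s**2 + 6)*sqrt(s**2 - 2*s + 7)*exp(s**2)*exp(3*s**3/4) - 20*s*sqrt(s**2 + 6)*exp(s) + 20*s*sqrt(s**2 - 2*s + 7)*exp(s) - 9*sqrt(s**2 + 6)*sqrt(s**2 - 2*s + 7)*exp(5/4)*exp(s/4)*exp(-5*s**2/4)*exp(3*s**3/4) + 12*sqrt(s**2 + 6)*sqrt(s**2 - 2*s + 7)*exp(s**2)*exp(3*s**3/4) + 20*sqrt(s**2 + 6)*exp(s))*exp(-s)/(12*sqrt(s**2 + 6)*sqrt(s**2 - 2*s + 7)) != 0.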